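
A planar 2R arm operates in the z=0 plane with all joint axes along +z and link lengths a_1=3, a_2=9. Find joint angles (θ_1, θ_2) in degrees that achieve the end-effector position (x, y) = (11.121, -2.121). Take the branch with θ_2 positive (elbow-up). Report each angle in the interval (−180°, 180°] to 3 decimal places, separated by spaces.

cos θ_2 = (128.1753−3²−9²)/(2·3·9) = 0.7069; θ_2 = 45.0127° (elbow-up)
β = atan2(-2.1210,11.1210) = -10.7978°; ψ = atan2(6.3654,9.3625) = 34.2109°
θ_1 = β − ψ = -45.0087°

-45.009 45.013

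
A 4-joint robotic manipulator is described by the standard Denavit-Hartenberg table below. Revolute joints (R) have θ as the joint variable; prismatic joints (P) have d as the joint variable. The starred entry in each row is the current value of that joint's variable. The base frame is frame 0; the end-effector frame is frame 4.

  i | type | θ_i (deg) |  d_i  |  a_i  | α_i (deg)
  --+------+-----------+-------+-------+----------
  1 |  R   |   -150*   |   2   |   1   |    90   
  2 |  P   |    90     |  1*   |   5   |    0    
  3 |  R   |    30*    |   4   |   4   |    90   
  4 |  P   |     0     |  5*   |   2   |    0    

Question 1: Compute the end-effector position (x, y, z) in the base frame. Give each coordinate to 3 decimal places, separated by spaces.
after link 1: o_1 = (-0.8660, -0.5000, 2.0000)
after link 2: o_2 = (-1.3660, 0.3660, 7.0000)
after link 3: o_3 = (-1.6340, 4.8301, 10.4641)
after link 4: o_4 = (-4.5179, 3.1651, 14.6962)

-4.518 3.165 14.696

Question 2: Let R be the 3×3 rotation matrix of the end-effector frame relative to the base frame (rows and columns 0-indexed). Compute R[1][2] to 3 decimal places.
End-effector z-axis (col 2 of R) = (-0.7500,-0.4330,0.5000)
R[1][2] = -0.4330

-0.433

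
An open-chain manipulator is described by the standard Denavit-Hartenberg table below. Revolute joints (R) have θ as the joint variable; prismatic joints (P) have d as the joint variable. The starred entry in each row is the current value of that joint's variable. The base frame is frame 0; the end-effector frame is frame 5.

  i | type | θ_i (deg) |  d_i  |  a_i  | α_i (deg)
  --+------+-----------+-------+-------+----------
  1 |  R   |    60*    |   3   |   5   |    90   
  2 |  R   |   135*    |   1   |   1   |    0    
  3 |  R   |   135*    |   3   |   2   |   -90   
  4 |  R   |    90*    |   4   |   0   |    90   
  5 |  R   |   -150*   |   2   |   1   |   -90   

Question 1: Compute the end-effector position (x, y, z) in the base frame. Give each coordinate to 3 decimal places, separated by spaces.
after link 1: o_1 = (2.5000, 4.3301, 3.0000)
after link 2: o_2 = (3.0125, 3.2178, 3.7071)
after link 3: o_3 = (5.6105, 1.7178, 1.7071)
after link 4: o_4 = (7.6105, 5.1819, 1.7071)
after link 5: o_5 = (8.1105, 4.3158, -0.2929)

8.111 4.316 -0.293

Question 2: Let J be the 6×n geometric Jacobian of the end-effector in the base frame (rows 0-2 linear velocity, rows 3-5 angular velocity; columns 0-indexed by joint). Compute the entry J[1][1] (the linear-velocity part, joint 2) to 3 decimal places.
axis z_1 = (0.8660,-0.5000,0.0000); lever o_n−o_1 = (5.6105,-0.0143,-3.2929)
cross product → J_v[:, 1] = (1.6464,2.8517,2.7929)
J_ω[:, 1] = z_1
entry J[1][1] = 2.8517

2.852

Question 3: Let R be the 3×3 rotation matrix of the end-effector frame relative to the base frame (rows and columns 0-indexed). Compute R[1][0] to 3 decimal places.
End-effector x-axis (col 0 of R) = (0.5000,-0.8660,0.0000)
R[1][0] = -0.8660

-0.866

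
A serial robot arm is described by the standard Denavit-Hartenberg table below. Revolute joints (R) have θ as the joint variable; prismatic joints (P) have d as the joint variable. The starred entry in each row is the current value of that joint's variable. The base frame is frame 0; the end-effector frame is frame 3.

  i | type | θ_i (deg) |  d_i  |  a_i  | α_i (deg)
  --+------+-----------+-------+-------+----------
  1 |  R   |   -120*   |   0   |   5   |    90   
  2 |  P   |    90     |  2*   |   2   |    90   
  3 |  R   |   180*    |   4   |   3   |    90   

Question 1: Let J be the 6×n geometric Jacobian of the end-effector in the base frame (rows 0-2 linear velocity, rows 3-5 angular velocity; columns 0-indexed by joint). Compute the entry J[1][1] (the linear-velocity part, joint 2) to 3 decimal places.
0.500

prismatic axis z_1 = (-0.8660,0.5000,0.0000)
J_v[:, 1] = z_1; J_ω[:, 1] = (0,0,0)
entry J[1][1] = 0.5000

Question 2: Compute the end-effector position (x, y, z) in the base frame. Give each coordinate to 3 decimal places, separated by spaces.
after link 1: o_1 = (-2.5000, -4.3301, 0.0000)
after link 2: o_2 = (-4.2321, -3.3301, 2.0000)
after link 3: o_3 = (-6.2321, -6.7942, -1.0000)

-6.232 -6.794 -1.000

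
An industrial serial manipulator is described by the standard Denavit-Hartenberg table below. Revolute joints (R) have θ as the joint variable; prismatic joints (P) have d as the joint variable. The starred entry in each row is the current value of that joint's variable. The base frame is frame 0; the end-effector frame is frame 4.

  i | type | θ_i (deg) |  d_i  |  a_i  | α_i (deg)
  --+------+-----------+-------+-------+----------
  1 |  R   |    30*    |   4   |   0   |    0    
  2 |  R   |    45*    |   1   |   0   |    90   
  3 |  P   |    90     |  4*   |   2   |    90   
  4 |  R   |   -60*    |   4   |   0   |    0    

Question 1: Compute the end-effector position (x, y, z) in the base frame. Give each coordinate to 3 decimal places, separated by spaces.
4.899 2.828 7.000

after link 1: o_1 = (0.0000, 0.0000, 4.0000)
after link 2: o_2 = (0.0000, 0.0000, 5.0000)
after link 3: o_3 = (3.8637, -1.0353, 7.0000)
after link 4: o_4 = (4.8990, 2.8284, 7.0000)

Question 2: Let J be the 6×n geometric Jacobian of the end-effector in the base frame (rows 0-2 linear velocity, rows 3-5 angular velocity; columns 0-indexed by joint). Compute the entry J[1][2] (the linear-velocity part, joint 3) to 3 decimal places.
prismatic axis z_2 = (0.9659,-0.2588,0.0000)
J_v[:, 2] = z_2; J_ω[:, 2] = (0,0,0)
entry J[1][2] = -0.2588

-0.259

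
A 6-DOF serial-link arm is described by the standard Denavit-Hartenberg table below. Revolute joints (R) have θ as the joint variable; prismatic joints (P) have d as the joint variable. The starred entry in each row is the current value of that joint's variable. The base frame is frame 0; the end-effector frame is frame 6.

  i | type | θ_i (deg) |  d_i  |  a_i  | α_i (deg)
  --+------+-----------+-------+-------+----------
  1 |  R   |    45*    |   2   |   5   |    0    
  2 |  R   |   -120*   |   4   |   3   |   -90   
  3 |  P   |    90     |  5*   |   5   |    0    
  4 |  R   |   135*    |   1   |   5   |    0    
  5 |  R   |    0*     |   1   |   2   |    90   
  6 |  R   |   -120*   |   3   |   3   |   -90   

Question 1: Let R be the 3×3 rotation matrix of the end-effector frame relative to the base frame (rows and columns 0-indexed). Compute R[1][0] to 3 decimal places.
-0.566

End-effector x-axis (col 0 of R) = (-0.7450,-0.5657,-0.3536)
R[1][0] = -0.5657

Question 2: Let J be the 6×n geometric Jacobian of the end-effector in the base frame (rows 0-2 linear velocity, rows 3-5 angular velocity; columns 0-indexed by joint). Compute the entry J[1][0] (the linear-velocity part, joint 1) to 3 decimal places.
axis z_0 = ẑ; lever o_n−o_0 = (7.0083,7.5827,2.7678)
cross product → J_v[:, 0] = (-7.5827,7.0083,0.0000)
J_ω[:, 0] = z_0
entry J[1][0] = 7.0083

7.008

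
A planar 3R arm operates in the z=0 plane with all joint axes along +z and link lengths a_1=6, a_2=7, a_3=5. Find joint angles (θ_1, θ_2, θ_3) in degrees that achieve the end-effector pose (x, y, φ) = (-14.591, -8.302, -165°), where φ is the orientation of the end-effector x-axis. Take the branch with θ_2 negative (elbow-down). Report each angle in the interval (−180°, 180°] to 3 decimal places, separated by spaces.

wrist centre = target − a_3·(cos φ, sin φ) = (-9.7614, -7.0079)
cos θ_2 = (144.3951−6²−7²)/(2·6·7) = 0.7071; θ_2 = -45.0018° (elbow-down)
β = atan2(-7.0079,-9.7614) = -144.3246°; ψ = atan2(-4.9499,10.9496) = -24.3260°
θ_1 = β − ψ = -119.9986°
θ_3 = φ − θ_1 − θ_2 = 0.0004° (wrapped to (-180°,180°])

-119.999 -45.002 0.000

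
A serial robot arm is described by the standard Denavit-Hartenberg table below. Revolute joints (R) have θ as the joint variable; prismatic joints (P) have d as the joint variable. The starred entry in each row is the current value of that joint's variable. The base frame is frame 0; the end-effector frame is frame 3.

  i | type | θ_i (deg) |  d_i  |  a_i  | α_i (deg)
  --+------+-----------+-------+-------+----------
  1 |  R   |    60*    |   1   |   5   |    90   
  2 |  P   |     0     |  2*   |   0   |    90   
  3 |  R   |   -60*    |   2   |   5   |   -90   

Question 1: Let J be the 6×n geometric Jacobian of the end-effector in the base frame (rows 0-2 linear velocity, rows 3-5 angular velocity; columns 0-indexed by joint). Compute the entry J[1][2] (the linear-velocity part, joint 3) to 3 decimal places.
2.500

axis z_2 = (0.0000,-0.0000,-1.0000); lever o_n−o_2 = (-2.5000,4.3301,-2.0000)
cross product → J_v[:, 2] = (4.3301,2.5000,0.0000)
J_ω[:, 2] = z_2
entry J[1][2] = 2.5000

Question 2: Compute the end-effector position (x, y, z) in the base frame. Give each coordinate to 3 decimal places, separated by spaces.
after link 1: o_1 = (2.5000, 4.3301, 1.0000)
after link 2: o_2 = (4.2321, 3.3301, 1.0000)
after link 3: o_3 = (1.7321, 7.6603, -1.0000)

1.732 7.660 -1.000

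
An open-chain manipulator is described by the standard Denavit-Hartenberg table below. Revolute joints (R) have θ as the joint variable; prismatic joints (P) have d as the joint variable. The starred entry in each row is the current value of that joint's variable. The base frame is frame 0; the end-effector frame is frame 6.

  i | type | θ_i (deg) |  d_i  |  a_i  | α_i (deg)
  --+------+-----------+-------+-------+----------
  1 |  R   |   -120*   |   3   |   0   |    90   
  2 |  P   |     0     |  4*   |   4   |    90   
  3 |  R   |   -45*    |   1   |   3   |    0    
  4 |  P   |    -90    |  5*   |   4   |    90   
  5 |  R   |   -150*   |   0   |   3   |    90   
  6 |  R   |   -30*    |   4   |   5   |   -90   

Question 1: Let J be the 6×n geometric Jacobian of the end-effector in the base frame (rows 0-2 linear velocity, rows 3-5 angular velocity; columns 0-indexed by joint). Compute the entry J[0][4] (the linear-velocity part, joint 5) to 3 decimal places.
0.194

axis z_4 = (-0.2588,0.9659,0.0000); lever o_n−o_4 = (-7.4166,-4.5755,0.2010)
cross product → J_v[:, 4] = (0.1941,0.0520,8.3481)
J_ω[:, 4] = z_4
entry J[0][4] = 0.1941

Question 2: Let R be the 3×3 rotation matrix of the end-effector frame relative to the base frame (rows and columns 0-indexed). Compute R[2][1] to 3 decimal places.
End-effector y-axis (col 1 of R) = (0.4830,0.1294,0.8660)
R[2][1] = 0.8660

0.866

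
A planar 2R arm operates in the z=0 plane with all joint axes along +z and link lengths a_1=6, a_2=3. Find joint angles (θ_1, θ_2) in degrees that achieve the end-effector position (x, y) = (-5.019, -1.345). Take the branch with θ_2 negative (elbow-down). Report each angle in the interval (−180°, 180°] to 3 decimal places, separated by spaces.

cos θ_2 = (26.9994−6²−3²)/(2·6·3) = -0.5000; θ_2 = -120.0011° (elbow-down)
β = atan2(-1.3450,-5.0190) = -164.9983°; ψ = atan2(-2.5980,4.4999) = -30.0000°
θ_1 = β − ψ = -134.9983°

-134.998 -120.001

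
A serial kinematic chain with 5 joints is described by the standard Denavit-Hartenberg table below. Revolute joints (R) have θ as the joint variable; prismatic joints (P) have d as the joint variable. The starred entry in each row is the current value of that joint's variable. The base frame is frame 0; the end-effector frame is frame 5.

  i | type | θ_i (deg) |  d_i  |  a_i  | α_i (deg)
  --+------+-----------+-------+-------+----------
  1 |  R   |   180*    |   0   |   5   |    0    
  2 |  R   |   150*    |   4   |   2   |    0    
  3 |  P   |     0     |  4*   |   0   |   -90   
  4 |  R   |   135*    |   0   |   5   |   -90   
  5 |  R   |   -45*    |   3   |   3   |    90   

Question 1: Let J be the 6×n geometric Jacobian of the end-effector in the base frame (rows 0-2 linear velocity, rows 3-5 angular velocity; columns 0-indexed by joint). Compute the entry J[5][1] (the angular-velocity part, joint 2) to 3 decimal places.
1.000

axis z_1 = (0.0000,0.0000,1.0000); lever o_n−o_1 = (-3.4053,4.4155,5.0858)
cross product → J_v[:, 1] = (-4.4155,-3.4053,0.0000)
J_ω[:, 1] = z_1
entry J[5][1] = 1.0000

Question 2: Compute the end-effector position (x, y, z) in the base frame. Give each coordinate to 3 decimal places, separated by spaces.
-8.405 4.416 5.086

after link 1: o_1 = (-5.0000, 0.0000, 0.0000)
after link 2: o_2 = (-3.2679, -1.0000, 4.0000)
after link 3: o_3 = (-3.2679, -1.0000, 8.0000)
after link 4: o_4 = (-6.3298, 0.7678, 4.4645)
after link 5: o_5 = (-8.4053, 4.4155, 5.0858)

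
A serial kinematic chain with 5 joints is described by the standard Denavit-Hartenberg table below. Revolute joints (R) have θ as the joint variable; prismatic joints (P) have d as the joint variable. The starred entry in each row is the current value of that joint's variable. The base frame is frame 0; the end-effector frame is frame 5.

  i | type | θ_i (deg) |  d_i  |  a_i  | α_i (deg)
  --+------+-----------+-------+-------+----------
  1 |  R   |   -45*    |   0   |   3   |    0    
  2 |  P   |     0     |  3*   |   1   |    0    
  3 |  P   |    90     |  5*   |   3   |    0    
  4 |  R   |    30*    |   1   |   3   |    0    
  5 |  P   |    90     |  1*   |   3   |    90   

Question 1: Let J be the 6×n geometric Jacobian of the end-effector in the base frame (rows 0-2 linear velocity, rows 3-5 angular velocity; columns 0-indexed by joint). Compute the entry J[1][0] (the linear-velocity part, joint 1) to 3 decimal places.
axis z_0 = ẑ; lever o_n−o_0 = (2.8284,2.9671,10.0000)
cross product → J_v[:, 0] = (-2.9671,2.8284,0.0000)
J_ω[:, 0] = z_0
entry J[1][0] = 2.8284

2.828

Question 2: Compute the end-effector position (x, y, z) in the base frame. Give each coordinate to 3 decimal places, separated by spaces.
after link 1: o_1 = (2.1213, -2.1213, 0.0000)
after link 2: o_2 = (2.8284, -2.8284, 3.0000)
after link 3: o_3 = (4.9497, -0.7071, 8.0000)
after link 4: o_4 = (5.7262, 2.1907, 9.0000)
after link 5: o_5 = (2.8284, 2.9671, 10.0000)

2.828 2.967 10.000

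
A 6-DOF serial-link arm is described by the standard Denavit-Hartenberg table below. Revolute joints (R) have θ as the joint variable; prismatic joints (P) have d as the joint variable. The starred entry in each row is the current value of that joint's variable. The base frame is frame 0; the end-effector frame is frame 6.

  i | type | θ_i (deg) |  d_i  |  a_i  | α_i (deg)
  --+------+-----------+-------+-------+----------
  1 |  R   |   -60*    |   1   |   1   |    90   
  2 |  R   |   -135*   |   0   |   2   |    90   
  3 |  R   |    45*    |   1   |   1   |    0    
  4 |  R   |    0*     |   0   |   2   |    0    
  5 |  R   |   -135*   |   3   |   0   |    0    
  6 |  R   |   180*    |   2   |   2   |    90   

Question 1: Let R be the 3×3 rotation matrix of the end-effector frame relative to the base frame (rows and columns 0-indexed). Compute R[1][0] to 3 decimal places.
-0.500

End-effector x-axis (col 0 of R) = (-0.8660,-0.5000,-0.0000)
R[1][0] = -0.5000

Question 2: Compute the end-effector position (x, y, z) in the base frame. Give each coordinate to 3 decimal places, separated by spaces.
after link 1: o_1 = (0.5000, -0.8660, 1.0000)
after link 2: o_2 = (-0.2071, 0.3587, -0.4142)
after link 3: o_3 = (-1.4230, 1.0506, -0.2071)
after link 4: o_4 = (-3.1478, 1.2095, -1.2071)
after link 5: o_5 = (-4.2084, 3.0466, 0.9142)
after link 6: o_6 = (-6.6476, 3.2713, 2.3284)

-6.648 3.271 2.328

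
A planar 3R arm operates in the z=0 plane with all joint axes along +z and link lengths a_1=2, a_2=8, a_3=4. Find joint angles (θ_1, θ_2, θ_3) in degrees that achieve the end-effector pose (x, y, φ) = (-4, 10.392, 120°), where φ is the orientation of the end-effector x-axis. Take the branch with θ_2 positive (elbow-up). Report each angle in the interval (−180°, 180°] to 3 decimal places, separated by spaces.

-0.009 120.009 0.000

wrist centre = target − a_3·(cos φ, sin φ) = (-2.0000, 6.9279)
cos θ_2 = (51.9958−2²−8²)/(2·2·8) = -0.5001; θ_2 = 120.0087° (elbow-up)
β = atan2(6.9279,-2.0000) = 106.1028°; ψ = atan2(6.9276,-2.0011) = 106.1115°
θ_1 = β − ψ = -0.0087°
θ_3 = φ − θ_1 − θ_2 = 0.0000° (wrapped to (-180°,180°])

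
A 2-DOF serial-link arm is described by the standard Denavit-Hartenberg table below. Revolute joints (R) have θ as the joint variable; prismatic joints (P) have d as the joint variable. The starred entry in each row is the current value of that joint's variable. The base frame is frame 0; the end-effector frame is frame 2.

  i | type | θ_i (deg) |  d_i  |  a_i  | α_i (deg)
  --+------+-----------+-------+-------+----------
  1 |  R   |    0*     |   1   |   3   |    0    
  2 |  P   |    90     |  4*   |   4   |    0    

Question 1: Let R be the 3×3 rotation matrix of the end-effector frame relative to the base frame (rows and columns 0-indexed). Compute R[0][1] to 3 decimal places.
End-effector y-axis (col 1 of R) = (-1.0000,0.0000,0.0000)
R[0][1] = -1.0000

-1.000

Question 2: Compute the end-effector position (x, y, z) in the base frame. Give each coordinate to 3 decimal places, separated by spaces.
after link 1: o_1 = (3.0000, 0.0000, 1.0000)
after link 2: o_2 = (3.0000, 4.0000, 5.0000)

3.000 4.000 5.000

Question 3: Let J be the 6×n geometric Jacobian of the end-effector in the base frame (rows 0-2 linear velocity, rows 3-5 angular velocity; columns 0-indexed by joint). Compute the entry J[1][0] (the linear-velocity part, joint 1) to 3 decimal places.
axis z_0 = ẑ; lever o_n−o_0 = (3.0000,4.0000,5.0000)
cross product → J_v[:, 0] = (-4.0000,3.0000,0.0000)
J_ω[:, 0] = z_0
entry J[1][0] = 3.0000

3.000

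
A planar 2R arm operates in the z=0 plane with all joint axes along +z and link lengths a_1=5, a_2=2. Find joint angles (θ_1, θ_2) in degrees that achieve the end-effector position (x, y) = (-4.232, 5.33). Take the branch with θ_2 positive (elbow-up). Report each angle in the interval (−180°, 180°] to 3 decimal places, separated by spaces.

cos θ_2 = (46.3187−5²−2²)/(2·5·2) = 0.8659; θ_2 = 30.0102° (elbow-up)
β = atan2(5.3300,-4.2320) = 128.4494°; ψ = atan2(1.0003,6.7319) = 8.4519°
θ_1 = β − ψ = 119.9975°

119.998 30.010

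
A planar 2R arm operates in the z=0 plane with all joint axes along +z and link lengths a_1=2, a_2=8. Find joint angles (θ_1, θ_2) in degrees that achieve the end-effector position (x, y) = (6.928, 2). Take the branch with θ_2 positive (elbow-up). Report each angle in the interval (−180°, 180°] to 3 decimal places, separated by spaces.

cos θ_2 = (51.9972−2²−8²)/(2·2·8) = -0.5001; θ_2 = 120.0058° (elbow-up)
β = atan2(2.0000,6.9280) = 16.1026°; ψ = atan2(6.9278,-2.0007) = 106.1084°
θ_1 = β − ψ = -90.0058°

-90.006 120.006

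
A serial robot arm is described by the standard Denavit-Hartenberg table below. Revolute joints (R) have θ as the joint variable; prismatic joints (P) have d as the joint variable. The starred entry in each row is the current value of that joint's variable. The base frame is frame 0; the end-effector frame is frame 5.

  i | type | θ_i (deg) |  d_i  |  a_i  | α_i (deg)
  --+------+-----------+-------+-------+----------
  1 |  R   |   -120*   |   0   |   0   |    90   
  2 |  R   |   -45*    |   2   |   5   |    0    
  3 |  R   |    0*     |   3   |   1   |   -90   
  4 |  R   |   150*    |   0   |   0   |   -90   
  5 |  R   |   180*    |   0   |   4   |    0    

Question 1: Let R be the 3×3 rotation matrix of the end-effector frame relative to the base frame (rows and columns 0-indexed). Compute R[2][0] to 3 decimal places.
End-effector x-axis (col 0 of R) = (-0.7392,-0.2803,-0.6124)
R[2][0] = -0.6124

-0.612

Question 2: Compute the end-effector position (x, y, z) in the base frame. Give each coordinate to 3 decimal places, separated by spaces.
after link 1: o_1 = (0.0000, 0.0000, 0.0000)
after link 2: o_2 = (-3.4998, -2.0619, -3.5355)
after link 3: o_3 = (-6.4514, -1.1742, -4.2426)
after link 4: o_4 = (-6.4514, -1.1742, -4.2426)
after link 5: o_5 = (-9.4082, -2.2956, -6.6921)

-9.408 -2.296 -6.692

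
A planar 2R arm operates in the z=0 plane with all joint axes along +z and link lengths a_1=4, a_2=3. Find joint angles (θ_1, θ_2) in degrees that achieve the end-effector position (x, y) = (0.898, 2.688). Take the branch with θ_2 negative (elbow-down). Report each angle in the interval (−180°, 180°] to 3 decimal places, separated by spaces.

cos θ_2 = (8.0317−4²−3²)/(2·4·3) = -0.7070; θ_2 = -134.9922° (elbow-down)
β = atan2(2.6880,0.8980) = 71.5267°; ψ = atan2(-2.1216,1.8790) = -48.4708°
θ_1 = β − ψ = 119.9975°

119.998 -134.992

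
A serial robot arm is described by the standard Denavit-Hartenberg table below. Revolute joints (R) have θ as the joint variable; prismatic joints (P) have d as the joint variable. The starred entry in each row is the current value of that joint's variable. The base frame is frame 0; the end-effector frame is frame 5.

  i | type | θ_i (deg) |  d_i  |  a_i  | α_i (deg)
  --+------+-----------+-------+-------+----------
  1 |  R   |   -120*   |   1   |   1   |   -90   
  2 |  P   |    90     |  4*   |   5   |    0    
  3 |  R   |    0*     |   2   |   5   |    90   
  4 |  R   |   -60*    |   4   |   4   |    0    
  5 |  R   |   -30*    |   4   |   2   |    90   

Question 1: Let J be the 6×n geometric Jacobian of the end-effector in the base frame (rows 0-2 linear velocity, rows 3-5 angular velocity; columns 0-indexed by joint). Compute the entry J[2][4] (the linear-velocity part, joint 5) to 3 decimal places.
-2.000

axis z_4 = (-0.5000,-0.8660,0.0000); lever o_n−o_4 = (-3.7321,-2.4641,0.0000)
cross product → J_v[:, 4] = (0.0000,-0.0000,-2.0000)
J_ω[:, 4] = z_4
entry J[2][4] = -2.0000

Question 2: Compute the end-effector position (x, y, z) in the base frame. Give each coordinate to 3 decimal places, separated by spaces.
after link 1: o_1 = (-0.5000, -0.8660, 1.0000)
after link 2: o_2 = (2.9641, -2.8660, -4.0000)
after link 3: o_3 = (4.6962, -3.8660, -9.0000)
after link 4: o_4 = (-0.3038, -5.5981, -11.0000)
after link 5: o_5 = (-4.0359, -8.0622, -11.0000)

-4.036 -8.062 -11.000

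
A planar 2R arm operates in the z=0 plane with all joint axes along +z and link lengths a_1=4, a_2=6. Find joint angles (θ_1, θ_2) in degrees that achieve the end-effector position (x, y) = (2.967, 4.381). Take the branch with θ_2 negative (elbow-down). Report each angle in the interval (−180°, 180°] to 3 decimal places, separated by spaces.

135.004 -120.005

cos θ_2 = (27.9963−4²−6²)/(2·4·6) = -0.5001; θ_2 = -120.0052° (elbow-down)
β = atan2(4.3810,2.9670) = 55.8925°; ψ = atan2(-5.1959,0.9995) = -79.1110°
θ_1 = β − ψ = 135.0035°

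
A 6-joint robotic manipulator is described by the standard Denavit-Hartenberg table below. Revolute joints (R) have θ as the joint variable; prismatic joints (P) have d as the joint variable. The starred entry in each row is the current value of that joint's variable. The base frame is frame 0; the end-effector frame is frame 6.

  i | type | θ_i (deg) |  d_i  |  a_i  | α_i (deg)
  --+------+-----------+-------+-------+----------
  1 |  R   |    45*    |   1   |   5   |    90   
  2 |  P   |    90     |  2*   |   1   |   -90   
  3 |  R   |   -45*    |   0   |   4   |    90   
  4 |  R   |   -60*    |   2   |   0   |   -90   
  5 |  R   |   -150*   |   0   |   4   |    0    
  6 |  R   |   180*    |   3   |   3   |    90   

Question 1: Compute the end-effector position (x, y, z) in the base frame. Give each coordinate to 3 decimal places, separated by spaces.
after link 1: o_1 = (3.5355, 3.5355, 1.0000)
after link 2: o_2 = (4.9497, 2.1213, 2.0000)
after link 3: o_3 = (6.9497, 0.1213, 4.8284)
after link 4: o_4 = (7.9497, -0.8787, 3.4142)
after link 5: o_5 = (5.9624, -3.1340, 0.7753)
after link 6: o_6 = (7.6913, -3.8022, 4.5916)

7.691 -3.802 4.592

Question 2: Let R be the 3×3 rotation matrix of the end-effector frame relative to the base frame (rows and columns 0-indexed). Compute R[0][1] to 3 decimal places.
0.079

End-effector y-axis (col 1 of R) = (0.0795,-0.7866,0.6124)
R[0][1] = 0.0795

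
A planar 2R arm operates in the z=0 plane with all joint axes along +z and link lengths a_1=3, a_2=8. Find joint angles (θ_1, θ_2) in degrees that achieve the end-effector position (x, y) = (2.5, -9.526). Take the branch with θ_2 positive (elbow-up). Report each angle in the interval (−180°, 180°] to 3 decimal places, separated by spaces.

cos θ_2 = (96.9947−3²−8²)/(2·3·8) = 0.4999; θ_2 = 60.0073° (elbow-up)
β = atan2(-9.5260,2.5000) = -75.2949°; ψ = atan2(6.9287,6.9991) = 44.7104°
θ_1 = β − ψ = -120.0053°

-120.005 60.007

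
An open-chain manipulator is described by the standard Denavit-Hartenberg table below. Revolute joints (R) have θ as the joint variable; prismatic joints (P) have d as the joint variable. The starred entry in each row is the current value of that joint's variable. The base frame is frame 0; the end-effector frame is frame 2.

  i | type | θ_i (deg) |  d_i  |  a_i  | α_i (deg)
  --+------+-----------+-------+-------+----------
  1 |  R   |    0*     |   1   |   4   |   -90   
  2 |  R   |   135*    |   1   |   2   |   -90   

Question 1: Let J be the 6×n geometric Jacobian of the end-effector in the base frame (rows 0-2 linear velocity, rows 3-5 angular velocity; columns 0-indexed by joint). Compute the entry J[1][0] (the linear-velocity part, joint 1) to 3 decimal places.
axis z_0 = ẑ; lever o_n−o_0 = (2.5858,1.0000,-0.4142)
cross product → J_v[:, 0] = (-1.0000,2.5858,0.0000)
J_ω[:, 0] = z_0
entry J[1][0] = 2.5858

2.586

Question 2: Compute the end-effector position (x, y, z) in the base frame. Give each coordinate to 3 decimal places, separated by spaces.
2.586 1.000 -0.414

after link 1: o_1 = (4.0000, 0.0000, 1.0000)
after link 2: o_2 = (2.5858, 1.0000, -0.4142)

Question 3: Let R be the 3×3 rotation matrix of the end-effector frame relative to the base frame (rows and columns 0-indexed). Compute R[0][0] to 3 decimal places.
-0.707

End-effector x-axis (col 0 of R) = (-0.7071,0.0000,-0.7071)
R[0][0] = -0.7071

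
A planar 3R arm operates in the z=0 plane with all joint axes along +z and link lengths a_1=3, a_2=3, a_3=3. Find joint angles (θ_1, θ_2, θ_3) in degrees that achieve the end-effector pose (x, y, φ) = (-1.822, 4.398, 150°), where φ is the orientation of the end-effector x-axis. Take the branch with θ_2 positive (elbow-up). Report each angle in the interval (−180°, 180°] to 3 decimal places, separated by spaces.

wrist centre = target − a_3·(cos φ, sin φ) = (0.7761, 2.8980)
cos θ_2 = (9.0007−3²−3²)/(2·3·3) = -0.5000; θ_2 = 119.9974° (elbow-up)
β = atan2(2.8980,0.7761) = 75.0081°; ψ = atan2(2.5981,1.5001) = 59.9987°
θ_1 = β − ψ = 15.0094°
θ_3 = φ − θ_1 − θ_2 = 14.9932° (wrapped to (-180°,180°])

15.009 119.997 14.993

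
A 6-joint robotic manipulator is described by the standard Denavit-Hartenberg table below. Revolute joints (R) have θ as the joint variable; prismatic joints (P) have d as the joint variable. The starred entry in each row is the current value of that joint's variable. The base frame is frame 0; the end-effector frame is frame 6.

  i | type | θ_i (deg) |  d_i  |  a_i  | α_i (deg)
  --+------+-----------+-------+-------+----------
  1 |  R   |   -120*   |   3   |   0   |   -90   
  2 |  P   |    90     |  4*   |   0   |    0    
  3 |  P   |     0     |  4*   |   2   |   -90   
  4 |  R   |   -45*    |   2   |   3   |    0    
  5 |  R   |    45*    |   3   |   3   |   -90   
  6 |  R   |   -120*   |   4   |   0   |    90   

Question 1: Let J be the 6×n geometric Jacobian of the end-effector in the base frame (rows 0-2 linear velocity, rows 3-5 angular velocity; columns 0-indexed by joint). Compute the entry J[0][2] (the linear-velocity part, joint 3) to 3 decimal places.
0.866

prismatic axis z_2 = (0.8660,-0.5000,0.0000)
J_v[:, 2] = z_2; J_ω[:, 2] = (0,0,0)
entry J[0][2] = 0.8660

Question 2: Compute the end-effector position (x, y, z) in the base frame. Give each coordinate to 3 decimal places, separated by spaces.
after link 1: o_1 = (0.0000, 0.0000, 3.0000)
after link 2: o_2 = (3.4641, -2.0000, 3.0000)
after link 3: o_3 = (6.9282, -4.0000, 1.0000)
after link 4: o_4 = (9.7653, -3.3286, -1.1213)
after link 5: o_5 = (11.2653, -0.7305, -4.1213)
after link 6: o_6 = (7.8012, 1.2695, -4.1213)

7.801 1.269 -4.121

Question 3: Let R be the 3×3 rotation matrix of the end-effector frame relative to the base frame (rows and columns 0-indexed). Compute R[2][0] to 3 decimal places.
0.500

End-effector x-axis (col 0 of R) = (0.4330,0.7500,0.5000)
R[2][0] = 0.5000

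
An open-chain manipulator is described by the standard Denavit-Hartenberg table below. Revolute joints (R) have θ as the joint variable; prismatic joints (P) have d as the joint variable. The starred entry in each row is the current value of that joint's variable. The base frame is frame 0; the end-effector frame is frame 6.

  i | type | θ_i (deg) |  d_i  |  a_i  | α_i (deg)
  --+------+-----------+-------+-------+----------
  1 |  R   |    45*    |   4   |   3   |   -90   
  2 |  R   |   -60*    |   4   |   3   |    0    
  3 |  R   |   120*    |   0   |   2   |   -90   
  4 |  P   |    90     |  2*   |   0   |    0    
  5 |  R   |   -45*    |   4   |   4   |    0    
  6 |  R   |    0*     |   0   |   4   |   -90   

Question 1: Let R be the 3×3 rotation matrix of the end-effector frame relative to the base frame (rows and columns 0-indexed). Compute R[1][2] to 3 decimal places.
-0.750

End-effector z-axis (col 2 of R) = (0.2500,-0.7500,0.6124)
R[1][2] = -0.7500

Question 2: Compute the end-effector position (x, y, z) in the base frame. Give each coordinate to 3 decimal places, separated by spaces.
3.386 1.043 -3.033

after link 1: o_1 = (2.1213, 2.1213, 4.0000)
after link 2: o_2 = (0.3536, 6.0104, 6.5981)
after link 3: o_3 = (1.0607, 6.7175, 4.8660)
after link 4: o_4 = (-0.1641, 5.4928, 3.8660)
after link 5: o_5 = (0.3864, 2.0433, -0.5835)
after link 6: o_6 = (3.3864, 1.0433, -3.0330)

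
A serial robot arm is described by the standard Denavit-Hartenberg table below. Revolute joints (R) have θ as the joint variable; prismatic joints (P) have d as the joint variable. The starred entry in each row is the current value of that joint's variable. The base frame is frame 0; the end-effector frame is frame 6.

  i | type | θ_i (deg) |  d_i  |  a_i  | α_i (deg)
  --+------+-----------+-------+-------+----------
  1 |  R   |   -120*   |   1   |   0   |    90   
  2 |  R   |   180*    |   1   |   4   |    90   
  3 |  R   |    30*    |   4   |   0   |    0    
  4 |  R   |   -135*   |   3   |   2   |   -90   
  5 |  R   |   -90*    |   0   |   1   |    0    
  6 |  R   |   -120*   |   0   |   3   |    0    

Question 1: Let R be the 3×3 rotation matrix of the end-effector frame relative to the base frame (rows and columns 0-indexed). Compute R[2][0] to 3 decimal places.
End-effector x-axis (col 0 of R) = (-0.6124,0.6124,-0.5000)
R[2][0] = -0.5000

-0.500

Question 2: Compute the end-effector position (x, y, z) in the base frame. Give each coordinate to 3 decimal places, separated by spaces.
0.711 4.387 7.500

after link 1: o_1 = (0.0000, 0.0000, 1.0000)
after link 2: o_2 = (1.1340, 3.9641, 1.0000)
after link 3: o_3 = (1.1340, 3.9641, 5.0000)
after link 4: o_4 = (2.5482, 2.5499, 8.0000)
after link 5: o_5 = (2.5482, 2.5499, 9.0000)
after link 6: o_6 = (0.7111, 4.3870, 7.5000)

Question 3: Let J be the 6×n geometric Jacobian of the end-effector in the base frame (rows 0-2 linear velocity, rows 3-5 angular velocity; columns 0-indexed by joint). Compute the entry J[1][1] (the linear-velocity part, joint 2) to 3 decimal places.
5.629

axis z_1 = (-0.8660,0.5000,0.0000); lever o_n−o_1 = (0.7111,4.3870,6.5000)
cross product → J_v[:, 1] = (3.2500,5.6292,-4.1548)
J_ω[:, 1] = z_1
entry J[1][1] = 5.6292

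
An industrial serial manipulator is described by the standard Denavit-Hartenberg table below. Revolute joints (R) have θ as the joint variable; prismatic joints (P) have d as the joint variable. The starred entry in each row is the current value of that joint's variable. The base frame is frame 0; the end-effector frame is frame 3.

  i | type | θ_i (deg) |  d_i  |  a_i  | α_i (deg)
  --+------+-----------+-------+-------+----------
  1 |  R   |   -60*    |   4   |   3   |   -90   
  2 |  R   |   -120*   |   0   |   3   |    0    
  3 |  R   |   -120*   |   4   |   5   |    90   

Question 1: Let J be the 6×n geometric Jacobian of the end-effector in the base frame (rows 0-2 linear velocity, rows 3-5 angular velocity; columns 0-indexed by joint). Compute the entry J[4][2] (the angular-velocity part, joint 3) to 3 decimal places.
0.500

axis z_2 = (0.8660,0.5000,0.0000); lever o_n−o_2 = (2.2141,4.1651,-4.3301)
cross product → J_v[:, 2] = (-2.1651,3.7500,2.5000)
J_ω[:, 2] = z_2
entry J[4][2] = 0.5000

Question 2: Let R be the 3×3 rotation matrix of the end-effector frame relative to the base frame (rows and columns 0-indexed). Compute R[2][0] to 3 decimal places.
-0.866

End-effector x-axis (col 0 of R) = (-0.2500,0.4330,-0.8660)
R[2][0] = -0.8660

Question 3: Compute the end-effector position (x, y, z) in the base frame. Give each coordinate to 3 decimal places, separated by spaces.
2.964 2.866 2.268

after link 1: o_1 = (1.5000, -2.5981, 4.0000)
after link 2: o_2 = (0.7500, -1.2990, 6.5981)
after link 3: o_3 = (2.9641, 2.8660, 2.2679)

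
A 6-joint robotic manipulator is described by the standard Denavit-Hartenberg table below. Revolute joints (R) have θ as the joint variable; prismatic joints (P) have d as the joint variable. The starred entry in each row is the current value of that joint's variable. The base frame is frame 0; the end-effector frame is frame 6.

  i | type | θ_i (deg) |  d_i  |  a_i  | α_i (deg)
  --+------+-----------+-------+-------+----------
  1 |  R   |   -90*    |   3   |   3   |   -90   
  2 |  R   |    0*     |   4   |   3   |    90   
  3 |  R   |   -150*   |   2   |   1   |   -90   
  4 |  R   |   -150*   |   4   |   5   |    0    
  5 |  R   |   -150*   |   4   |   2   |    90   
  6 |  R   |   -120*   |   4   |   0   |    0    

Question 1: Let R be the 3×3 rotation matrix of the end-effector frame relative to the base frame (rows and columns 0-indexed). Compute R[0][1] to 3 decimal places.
End-effector y-axis (col 1 of R) = (0.2165,0.6250,-0.7500)
R[0][1] = 0.2165

0.217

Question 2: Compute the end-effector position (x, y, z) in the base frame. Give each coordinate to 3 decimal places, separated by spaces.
after link 1: o_1 = (0.0000, -3.0000, 3.0000)
after link 2: o_2 = (4.0000, -6.0000, 3.0000)
after link 3: o_3 = (3.5000, -5.1340, 5.0000)
after link 4: o_4 = (2.2010, -10.8840, 7.5000)
after link 5: o_5 = (-1.7631, -12.0179, 5.7679)
after link 6: o_6 = (-3.4952, -9.0179, 7.7679)

-3.495 -9.018 7.768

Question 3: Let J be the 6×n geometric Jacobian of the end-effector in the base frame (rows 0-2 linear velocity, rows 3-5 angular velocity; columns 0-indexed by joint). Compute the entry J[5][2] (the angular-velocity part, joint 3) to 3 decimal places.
1.000

axis z_2 = (0.0000,0.0000,1.0000); lever o_n−o_2 = (-7.4952,-3.0179,4.7679)
cross product → J_v[:, 2] = (3.0179,-7.4952,0.0000)
J_ω[:, 2] = z_2
entry J[5][2] = 1.0000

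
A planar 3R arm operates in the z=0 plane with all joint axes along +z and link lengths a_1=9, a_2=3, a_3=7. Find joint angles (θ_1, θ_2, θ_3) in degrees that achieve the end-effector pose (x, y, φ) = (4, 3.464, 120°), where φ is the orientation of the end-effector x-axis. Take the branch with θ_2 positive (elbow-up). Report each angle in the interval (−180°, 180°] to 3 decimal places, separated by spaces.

wrist centre = target − a_3·(cos φ, sin φ) = (7.5000, -2.5982)
cos θ_2 = (63.0005−9²−3²)/(2·9·3) = -0.5000; θ_2 = 119.9994° (elbow-up)
β = atan2(-2.5982,7.5000) = -19.1073°; ψ = atan2(2.5981,7.5000) = 19.1067°
θ_1 = β − ψ = -38.2140°
θ_3 = φ − θ_1 − θ_2 = 38.2146° (wrapped to (-180°,180°])

-38.214 119.999 38.215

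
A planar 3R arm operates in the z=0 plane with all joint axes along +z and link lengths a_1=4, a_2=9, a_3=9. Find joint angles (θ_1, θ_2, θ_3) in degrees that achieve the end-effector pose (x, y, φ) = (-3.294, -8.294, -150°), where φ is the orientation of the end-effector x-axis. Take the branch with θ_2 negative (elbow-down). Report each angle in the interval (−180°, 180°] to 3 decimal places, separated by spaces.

90.002 -149.999 -90.003

wrist centre = target − a_3·(cos φ, sin φ) = (4.5002, -3.7940)
cos θ_2 = (34.6465−4²−9²)/(2·4·9) = -0.8660; θ_2 = -149.9995° (elbow-down)
β = atan2(-3.7940,4.5002) = -40.1332°; ψ = atan2(-4.5001,-3.7942) = -130.1356°
θ_1 = β − ψ = 90.0024°
θ_3 = φ − θ_1 − θ_2 = -90.0029° (wrapped to (-180°,180°])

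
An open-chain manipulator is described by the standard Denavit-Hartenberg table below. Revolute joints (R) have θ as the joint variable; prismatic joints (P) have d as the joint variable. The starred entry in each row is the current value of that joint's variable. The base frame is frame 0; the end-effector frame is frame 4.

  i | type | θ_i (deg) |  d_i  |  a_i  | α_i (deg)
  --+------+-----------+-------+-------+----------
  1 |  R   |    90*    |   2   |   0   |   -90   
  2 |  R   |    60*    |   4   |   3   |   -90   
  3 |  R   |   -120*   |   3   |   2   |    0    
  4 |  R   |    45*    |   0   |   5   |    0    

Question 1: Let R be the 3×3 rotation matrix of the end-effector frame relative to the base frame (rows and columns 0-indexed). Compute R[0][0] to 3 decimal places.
-0.966

End-effector x-axis (col 0 of R) = (-0.9659,0.1294,-0.2241)
R[0][0] = -0.9659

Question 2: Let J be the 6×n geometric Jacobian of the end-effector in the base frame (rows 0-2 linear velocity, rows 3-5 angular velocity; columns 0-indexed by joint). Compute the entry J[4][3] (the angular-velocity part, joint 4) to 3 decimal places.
-0.866

axis z_3 = (-0.0000,-0.8660,-0.5000); lever o_n−o_3 = (-4.8296,0.6470,-1.1207)
cross product → J_v[:, 3] = (1.2941,2.4148,-4.1826)
J_ω[:, 3] = z_3
entry J[4][3] = -0.8660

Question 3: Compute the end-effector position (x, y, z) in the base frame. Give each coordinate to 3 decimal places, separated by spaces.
-10.562 -0.951 -2.353

after link 1: o_1 = (0.0000, 0.0000, 2.0000)
after link 2: o_2 = (-4.0000, 1.5000, -0.5981)
after link 3: o_3 = (-5.7321, -1.5981, -1.2321)
after link 4: o_4 = (-10.5617, -0.9510, -2.3528)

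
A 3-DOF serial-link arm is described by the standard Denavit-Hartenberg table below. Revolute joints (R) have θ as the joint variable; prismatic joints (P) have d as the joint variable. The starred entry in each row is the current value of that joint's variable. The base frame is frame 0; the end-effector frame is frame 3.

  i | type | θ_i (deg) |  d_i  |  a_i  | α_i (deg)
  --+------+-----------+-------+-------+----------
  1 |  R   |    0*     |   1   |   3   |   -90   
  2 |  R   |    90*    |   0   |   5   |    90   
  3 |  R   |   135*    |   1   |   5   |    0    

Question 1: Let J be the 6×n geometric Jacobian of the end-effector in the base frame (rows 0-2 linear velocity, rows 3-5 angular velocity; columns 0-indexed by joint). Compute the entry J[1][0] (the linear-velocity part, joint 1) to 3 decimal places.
axis z_0 = ẑ; lever o_n−o_0 = (4.0000,3.5355,-0.4645)
cross product → J_v[:, 0] = (-3.5355,4.0000,0.0000)
J_ω[:, 0] = z_0
entry J[1][0] = 4.0000

4.000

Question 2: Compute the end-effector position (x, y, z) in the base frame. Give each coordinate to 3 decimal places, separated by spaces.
after link 1: o_1 = (3.0000, 0.0000, 1.0000)
after link 2: o_2 = (3.0000, 0.0000, -4.0000)
after link 3: o_3 = (4.0000, 3.5355, -0.4645)

4.000 3.536 -0.464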